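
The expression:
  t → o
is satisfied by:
  {o: True, t: False}
  {t: False, o: False}
  {t: True, o: True}


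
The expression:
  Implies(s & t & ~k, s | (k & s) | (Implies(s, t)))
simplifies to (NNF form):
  True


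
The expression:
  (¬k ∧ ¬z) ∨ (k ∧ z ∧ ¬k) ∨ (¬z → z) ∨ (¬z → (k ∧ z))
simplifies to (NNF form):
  z ∨ ¬k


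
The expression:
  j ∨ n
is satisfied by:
  {n: True, j: True}
  {n: True, j: False}
  {j: True, n: False}


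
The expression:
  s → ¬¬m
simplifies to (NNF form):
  m ∨ ¬s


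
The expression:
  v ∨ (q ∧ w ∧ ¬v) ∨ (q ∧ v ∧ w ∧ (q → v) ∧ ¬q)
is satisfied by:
  {q: True, v: True, w: True}
  {q: True, v: True, w: False}
  {v: True, w: True, q: False}
  {v: True, w: False, q: False}
  {q: True, w: True, v: False}


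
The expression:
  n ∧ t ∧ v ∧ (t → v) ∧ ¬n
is never true.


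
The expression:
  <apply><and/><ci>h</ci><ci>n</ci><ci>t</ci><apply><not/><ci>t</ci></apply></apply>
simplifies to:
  <false/>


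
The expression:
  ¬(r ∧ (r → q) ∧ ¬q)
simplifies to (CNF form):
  True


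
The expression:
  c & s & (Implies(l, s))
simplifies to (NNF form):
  c & s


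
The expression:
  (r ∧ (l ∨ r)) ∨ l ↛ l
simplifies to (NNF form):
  r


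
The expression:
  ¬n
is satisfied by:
  {n: False}


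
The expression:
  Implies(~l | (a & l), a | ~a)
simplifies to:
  True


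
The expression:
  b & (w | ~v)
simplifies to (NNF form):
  b & (w | ~v)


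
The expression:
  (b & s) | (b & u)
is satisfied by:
  {b: True, u: True, s: True}
  {b: True, u: True, s: False}
  {b: True, s: True, u: False}


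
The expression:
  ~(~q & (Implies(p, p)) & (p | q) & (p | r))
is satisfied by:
  {q: True, p: False}
  {p: False, q: False}
  {p: True, q: True}


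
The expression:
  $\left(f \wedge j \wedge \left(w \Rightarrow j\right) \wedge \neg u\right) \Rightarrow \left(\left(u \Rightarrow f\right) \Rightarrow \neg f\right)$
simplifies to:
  $u \vee \neg f \vee \neg j$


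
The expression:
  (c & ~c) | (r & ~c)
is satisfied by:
  {r: True, c: False}


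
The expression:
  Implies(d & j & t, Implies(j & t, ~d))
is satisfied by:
  {t: False, d: False, j: False}
  {j: True, t: False, d: False}
  {d: True, t: False, j: False}
  {j: True, d: True, t: False}
  {t: True, j: False, d: False}
  {j: True, t: True, d: False}
  {d: True, t: True, j: False}


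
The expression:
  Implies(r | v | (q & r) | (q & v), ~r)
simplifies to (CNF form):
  ~r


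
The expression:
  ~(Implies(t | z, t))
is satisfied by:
  {z: True, t: False}


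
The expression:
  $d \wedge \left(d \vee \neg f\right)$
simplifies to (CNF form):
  $d$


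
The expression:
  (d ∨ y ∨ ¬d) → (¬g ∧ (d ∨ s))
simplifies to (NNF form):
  ¬g ∧ (d ∨ s)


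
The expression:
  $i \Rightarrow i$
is always true.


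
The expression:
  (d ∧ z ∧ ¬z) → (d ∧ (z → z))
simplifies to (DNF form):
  True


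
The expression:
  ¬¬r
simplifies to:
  r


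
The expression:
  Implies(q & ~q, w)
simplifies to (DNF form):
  True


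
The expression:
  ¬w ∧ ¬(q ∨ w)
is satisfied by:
  {q: False, w: False}


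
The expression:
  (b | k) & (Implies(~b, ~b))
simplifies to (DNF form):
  b | k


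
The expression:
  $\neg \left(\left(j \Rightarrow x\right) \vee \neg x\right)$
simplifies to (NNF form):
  $\text{False}$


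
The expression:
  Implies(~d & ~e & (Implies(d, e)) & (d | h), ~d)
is always true.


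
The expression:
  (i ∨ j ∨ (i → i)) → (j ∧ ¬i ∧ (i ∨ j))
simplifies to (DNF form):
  j ∧ ¬i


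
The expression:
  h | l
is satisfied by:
  {l: True, h: True}
  {l: True, h: False}
  {h: True, l: False}


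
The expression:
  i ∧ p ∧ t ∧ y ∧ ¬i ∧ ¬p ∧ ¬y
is never true.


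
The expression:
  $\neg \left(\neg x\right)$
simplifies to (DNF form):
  $x$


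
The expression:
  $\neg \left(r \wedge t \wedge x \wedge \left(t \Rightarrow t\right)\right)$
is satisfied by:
  {t: False, x: False, r: False}
  {r: True, t: False, x: False}
  {x: True, t: False, r: False}
  {r: True, x: True, t: False}
  {t: True, r: False, x: False}
  {r: True, t: True, x: False}
  {x: True, t: True, r: False}


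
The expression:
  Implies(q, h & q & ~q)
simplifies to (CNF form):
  ~q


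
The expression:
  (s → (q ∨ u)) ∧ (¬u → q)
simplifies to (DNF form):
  q ∨ u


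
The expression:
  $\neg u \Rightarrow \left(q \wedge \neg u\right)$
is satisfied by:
  {q: True, u: True}
  {q: True, u: False}
  {u: True, q: False}


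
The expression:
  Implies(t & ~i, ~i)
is always true.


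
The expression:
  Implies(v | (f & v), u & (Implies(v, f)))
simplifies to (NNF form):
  ~v | (f & u)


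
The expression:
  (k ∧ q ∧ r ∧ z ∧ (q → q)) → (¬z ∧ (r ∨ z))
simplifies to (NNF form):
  ¬k ∨ ¬q ∨ ¬r ∨ ¬z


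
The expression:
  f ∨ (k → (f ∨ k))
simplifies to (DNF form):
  True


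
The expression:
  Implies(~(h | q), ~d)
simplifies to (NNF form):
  h | q | ~d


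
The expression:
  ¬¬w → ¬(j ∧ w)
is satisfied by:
  {w: False, j: False}
  {j: True, w: False}
  {w: True, j: False}


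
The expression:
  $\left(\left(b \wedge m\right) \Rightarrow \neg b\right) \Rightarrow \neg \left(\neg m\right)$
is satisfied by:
  {m: True}


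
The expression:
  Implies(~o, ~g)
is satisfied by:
  {o: True, g: False}
  {g: False, o: False}
  {g: True, o: True}


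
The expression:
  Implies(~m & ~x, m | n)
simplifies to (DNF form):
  m | n | x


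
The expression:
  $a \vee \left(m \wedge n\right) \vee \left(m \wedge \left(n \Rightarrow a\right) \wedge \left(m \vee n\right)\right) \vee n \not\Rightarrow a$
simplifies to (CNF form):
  $a \vee m \vee n$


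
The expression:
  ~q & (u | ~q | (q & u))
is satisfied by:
  {q: False}


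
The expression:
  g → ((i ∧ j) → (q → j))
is always true.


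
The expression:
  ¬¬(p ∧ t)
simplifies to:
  p ∧ t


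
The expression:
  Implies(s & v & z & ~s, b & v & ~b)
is always true.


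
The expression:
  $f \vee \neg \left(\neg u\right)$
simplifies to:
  $f \vee u$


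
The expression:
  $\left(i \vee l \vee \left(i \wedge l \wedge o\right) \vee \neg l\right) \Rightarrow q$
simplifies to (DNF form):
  $q$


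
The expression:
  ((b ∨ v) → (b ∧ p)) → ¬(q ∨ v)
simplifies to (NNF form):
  (b ∧ ¬p) ∨ (v ∧ ¬b) ∨ (¬q ∧ ¬v)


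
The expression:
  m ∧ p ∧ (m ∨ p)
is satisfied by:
  {m: True, p: True}


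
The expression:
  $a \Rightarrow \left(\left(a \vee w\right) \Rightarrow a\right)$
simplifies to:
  $\text{True}$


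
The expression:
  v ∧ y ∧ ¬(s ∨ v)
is never true.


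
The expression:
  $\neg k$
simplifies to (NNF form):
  $\neg k$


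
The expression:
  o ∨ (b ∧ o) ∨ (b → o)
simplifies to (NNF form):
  o ∨ ¬b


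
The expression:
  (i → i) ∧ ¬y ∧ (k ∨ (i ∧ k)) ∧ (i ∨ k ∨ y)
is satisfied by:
  {k: True, y: False}


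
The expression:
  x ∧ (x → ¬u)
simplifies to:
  x ∧ ¬u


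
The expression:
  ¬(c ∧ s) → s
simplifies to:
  s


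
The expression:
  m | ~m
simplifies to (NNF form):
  True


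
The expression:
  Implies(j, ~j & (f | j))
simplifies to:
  ~j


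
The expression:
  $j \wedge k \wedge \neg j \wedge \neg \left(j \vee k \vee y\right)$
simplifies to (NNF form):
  $\text{False}$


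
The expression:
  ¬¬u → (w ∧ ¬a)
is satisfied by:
  {w: True, a: False, u: False}
  {a: False, u: False, w: False}
  {w: True, a: True, u: False}
  {a: True, w: False, u: False}
  {u: True, w: True, a: False}


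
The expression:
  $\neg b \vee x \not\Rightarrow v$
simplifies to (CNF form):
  $\left(x \vee \neg b\right) \wedge \left(\neg b \vee \neg v\right)$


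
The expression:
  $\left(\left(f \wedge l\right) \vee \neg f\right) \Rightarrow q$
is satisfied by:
  {q: True, f: True, l: False}
  {q: True, f: False, l: False}
  {q: True, l: True, f: True}
  {q: True, l: True, f: False}
  {f: True, l: False, q: False}


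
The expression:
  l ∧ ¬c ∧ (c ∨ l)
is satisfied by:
  {l: True, c: False}


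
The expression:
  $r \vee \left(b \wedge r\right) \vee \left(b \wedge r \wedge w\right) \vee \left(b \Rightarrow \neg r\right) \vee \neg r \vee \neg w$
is always true.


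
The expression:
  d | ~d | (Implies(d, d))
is always true.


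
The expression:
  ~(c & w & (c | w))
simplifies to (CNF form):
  ~c | ~w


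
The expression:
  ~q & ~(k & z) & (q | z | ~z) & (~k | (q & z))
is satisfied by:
  {q: False, k: False}


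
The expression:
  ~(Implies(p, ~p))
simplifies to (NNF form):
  p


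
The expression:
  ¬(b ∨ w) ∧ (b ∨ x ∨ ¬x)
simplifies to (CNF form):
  ¬b ∧ ¬w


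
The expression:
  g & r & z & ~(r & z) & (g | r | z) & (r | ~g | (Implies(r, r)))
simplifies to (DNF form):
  False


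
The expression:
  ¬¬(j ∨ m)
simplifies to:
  j ∨ m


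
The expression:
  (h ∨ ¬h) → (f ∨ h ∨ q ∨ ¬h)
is always true.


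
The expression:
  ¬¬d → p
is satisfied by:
  {p: True, d: False}
  {d: False, p: False}
  {d: True, p: True}


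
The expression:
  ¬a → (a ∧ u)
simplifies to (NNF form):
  a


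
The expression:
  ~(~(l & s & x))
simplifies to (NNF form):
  l & s & x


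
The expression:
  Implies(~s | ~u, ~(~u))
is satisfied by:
  {u: True}


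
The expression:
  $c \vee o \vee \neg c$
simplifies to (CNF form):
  $\text{True}$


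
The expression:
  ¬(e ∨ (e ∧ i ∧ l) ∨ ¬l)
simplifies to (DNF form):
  l ∧ ¬e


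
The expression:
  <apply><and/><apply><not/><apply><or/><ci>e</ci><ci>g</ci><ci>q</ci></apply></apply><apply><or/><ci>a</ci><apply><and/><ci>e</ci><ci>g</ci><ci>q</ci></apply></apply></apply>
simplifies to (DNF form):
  <apply><and/><ci>a</ci><apply><not/><ci>e</ci></apply><apply><not/><ci>g</ci></apply><apply><not/><ci>q</ci></apply></apply>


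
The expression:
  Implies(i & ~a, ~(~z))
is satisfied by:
  {a: True, z: True, i: False}
  {a: True, z: False, i: False}
  {z: True, a: False, i: False}
  {a: False, z: False, i: False}
  {a: True, i: True, z: True}
  {a: True, i: True, z: False}
  {i: True, z: True, a: False}


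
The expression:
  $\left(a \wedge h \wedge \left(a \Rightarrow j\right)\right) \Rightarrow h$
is always true.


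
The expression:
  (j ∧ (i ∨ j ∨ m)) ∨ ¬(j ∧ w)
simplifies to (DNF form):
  True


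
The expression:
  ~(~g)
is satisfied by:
  {g: True}


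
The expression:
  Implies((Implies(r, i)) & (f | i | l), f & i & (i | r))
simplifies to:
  (f & i) | (r & ~i) | (~f & ~i & ~l)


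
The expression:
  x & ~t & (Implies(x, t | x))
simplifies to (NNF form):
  x & ~t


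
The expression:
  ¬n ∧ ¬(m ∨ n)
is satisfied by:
  {n: False, m: False}


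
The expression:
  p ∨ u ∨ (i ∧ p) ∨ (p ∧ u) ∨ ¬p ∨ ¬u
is always true.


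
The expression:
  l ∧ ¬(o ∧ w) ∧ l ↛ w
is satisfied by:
  {l: True, w: False}


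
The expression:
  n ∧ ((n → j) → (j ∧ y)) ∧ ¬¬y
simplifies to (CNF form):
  n ∧ y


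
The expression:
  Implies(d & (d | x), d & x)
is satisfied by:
  {x: True, d: False}
  {d: False, x: False}
  {d: True, x: True}


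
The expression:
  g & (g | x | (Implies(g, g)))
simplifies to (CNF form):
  g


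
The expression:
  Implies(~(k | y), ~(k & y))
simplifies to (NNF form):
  True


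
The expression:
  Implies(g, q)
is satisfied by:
  {q: True, g: False}
  {g: False, q: False}
  {g: True, q: True}


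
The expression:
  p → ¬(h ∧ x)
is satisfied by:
  {p: False, x: False, h: False}
  {h: True, p: False, x: False}
  {x: True, p: False, h: False}
  {h: True, x: True, p: False}
  {p: True, h: False, x: False}
  {h: True, p: True, x: False}
  {x: True, p: True, h: False}


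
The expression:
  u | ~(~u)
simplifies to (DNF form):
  u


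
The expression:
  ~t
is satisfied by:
  {t: False}


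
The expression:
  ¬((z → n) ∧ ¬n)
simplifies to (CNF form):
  n ∨ z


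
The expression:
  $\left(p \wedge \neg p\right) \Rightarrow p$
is always true.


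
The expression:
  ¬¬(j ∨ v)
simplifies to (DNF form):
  j ∨ v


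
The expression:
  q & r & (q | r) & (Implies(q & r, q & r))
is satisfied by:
  {r: True, q: True}


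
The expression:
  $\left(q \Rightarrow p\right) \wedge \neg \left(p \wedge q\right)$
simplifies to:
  $\neg q$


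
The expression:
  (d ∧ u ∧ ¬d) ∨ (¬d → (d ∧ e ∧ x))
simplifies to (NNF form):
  d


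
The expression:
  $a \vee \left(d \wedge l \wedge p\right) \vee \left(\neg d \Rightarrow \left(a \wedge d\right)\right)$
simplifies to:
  $a \vee d$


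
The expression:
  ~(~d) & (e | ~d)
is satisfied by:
  {e: True, d: True}


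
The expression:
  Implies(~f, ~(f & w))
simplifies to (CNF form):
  True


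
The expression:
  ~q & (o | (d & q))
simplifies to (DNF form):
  o & ~q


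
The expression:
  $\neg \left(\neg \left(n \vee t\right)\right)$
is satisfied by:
  {n: True, t: True}
  {n: True, t: False}
  {t: True, n: False}


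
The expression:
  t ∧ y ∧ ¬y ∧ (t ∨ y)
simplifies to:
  False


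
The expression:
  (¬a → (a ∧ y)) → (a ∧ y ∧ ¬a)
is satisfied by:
  {a: False}


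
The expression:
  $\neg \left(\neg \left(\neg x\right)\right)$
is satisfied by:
  {x: False}


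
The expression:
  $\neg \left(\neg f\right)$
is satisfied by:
  {f: True}


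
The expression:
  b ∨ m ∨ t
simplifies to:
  b ∨ m ∨ t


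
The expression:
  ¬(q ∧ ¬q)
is always true.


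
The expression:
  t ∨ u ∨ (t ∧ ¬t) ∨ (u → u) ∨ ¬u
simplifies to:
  True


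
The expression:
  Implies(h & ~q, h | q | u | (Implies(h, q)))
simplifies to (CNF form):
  True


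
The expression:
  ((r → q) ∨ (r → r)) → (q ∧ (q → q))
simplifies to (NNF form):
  q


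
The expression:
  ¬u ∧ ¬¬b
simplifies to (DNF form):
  b ∧ ¬u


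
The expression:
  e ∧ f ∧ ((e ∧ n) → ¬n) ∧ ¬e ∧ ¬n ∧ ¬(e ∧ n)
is never true.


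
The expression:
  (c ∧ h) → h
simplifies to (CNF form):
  True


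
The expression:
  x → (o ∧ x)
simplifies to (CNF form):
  o ∨ ¬x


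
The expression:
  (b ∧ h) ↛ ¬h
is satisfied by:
  {h: True, b: True}


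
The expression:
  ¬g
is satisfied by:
  {g: False}


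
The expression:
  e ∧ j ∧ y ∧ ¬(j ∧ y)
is never true.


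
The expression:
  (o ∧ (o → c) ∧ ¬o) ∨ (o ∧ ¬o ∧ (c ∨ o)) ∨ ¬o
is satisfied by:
  {o: False}


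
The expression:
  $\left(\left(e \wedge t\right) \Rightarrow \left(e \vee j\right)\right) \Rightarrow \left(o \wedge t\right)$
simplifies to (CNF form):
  $o \wedge t$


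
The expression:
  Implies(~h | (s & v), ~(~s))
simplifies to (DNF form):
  h | s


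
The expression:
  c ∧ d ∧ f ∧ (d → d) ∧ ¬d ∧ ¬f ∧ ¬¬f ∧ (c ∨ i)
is never true.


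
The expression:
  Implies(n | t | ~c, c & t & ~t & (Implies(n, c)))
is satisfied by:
  {c: True, n: False, t: False}


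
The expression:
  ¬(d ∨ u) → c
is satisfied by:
  {d: True, c: True, u: True}
  {d: True, c: True, u: False}
  {d: True, u: True, c: False}
  {d: True, u: False, c: False}
  {c: True, u: True, d: False}
  {c: True, u: False, d: False}
  {u: True, c: False, d: False}


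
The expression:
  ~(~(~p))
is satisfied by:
  {p: False}


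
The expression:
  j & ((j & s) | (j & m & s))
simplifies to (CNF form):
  j & s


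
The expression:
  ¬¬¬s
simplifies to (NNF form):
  ¬s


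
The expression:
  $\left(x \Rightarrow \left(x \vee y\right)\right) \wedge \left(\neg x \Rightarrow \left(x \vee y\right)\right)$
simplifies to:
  $x \vee y$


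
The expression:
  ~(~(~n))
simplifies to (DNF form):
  ~n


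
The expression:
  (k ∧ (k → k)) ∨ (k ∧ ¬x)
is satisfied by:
  {k: True}


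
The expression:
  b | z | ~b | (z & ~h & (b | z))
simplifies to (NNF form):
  True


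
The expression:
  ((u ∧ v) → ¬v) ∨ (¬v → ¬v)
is always true.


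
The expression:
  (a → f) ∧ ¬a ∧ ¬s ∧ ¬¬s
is never true.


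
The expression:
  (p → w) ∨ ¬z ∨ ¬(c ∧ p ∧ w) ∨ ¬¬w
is always true.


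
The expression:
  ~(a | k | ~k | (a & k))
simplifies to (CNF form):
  False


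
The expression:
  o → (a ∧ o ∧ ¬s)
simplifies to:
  (a ∧ ¬s) ∨ ¬o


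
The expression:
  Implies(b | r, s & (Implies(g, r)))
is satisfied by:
  {s: True, b: False, g: False, r: False}
  {r: True, s: True, b: False, g: False}
  {s: True, g: True, b: False, r: False}
  {r: True, s: True, g: True, b: False}
  {s: True, b: True, g: False, r: False}
  {s: True, r: True, b: True, g: False}
  {r: True, s: True, g: True, b: True}
  {r: False, b: False, g: False, s: False}
  {g: True, r: False, b: False, s: False}


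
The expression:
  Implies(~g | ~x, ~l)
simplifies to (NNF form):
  ~l | (g & x)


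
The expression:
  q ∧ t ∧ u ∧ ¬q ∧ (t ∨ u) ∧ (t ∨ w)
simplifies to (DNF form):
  False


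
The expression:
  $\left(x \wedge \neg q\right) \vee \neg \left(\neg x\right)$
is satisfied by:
  {x: True}


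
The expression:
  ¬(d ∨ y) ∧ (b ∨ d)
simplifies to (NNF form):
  b ∧ ¬d ∧ ¬y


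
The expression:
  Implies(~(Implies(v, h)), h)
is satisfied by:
  {h: True, v: False}
  {v: False, h: False}
  {v: True, h: True}


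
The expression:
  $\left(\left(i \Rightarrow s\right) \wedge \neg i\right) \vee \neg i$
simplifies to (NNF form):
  $\neg i$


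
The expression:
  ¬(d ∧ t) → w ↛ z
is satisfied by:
  {t: True, w: True, d: True, z: False}
  {t: True, w: True, d: False, z: False}
  {t: True, d: True, z: False, w: False}
  {w: True, d: True, z: False, t: False}
  {w: True, d: False, z: False, t: False}
  {t: True, z: True, d: True, w: True}
  {t: True, z: True, d: True, w: False}


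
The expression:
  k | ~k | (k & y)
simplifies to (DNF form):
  True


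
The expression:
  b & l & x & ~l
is never true.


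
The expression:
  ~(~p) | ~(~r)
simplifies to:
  p | r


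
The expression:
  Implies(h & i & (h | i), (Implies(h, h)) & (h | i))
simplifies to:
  True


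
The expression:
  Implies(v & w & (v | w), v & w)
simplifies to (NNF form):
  True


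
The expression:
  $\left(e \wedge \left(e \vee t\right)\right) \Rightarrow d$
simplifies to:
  $d \vee \neg e$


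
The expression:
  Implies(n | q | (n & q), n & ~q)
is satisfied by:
  {q: False}


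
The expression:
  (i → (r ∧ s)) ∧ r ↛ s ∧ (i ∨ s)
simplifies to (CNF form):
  False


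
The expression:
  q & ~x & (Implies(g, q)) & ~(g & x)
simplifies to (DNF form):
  q & ~x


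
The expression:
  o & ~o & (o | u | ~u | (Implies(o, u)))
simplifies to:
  False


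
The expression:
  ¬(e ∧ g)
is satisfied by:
  {g: False, e: False}
  {e: True, g: False}
  {g: True, e: False}


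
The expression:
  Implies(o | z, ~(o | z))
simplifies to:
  ~o & ~z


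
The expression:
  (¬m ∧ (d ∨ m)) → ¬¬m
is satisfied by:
  {m: True, d: False}
  {d: False, m: False}
  {d: True, m: True}


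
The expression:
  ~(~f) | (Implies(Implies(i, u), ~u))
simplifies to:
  f | ~u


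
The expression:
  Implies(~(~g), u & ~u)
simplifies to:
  ~g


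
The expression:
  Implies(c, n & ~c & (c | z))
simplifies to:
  ~c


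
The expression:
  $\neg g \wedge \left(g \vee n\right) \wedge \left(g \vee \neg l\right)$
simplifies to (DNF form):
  $n \wedge \neg g \wedge \neg l$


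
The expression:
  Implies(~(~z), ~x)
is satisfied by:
  {z: False, x: False}
  {x: True, z: False}
  {z: True, x: False}


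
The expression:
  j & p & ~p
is never true.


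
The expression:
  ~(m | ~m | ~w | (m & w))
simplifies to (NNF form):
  False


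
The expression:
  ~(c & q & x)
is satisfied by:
  {c: False, q: False, x: False}
  {x: True, c: False, q: False}
  {q: True, c: False, x: False}
  {x: True, q: True, c: False}
  {c: True, x: False, q: False}
  {x: True, c: True, q: False}
  {q: True, c: True, x: False}


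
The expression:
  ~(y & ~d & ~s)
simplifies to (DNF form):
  d | s | ~y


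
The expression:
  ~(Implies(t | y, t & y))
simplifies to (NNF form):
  (t & ~y) | (y & ~t)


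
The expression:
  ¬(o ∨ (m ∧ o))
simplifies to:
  ¬o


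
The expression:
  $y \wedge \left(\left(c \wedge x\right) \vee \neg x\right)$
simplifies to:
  $y \wedge \left(c \vee \neg x\right)$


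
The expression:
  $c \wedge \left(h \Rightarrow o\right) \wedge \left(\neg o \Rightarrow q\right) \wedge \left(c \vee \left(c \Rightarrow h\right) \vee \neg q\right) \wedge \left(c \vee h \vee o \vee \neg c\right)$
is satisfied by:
  {c: True, o: True, q: True, h: False}
  {c: True, o: True, q: False, h: False}
  {c: True, o: True, h: True, q: True}
  {c: True, o: True, h: True, q: False}
  {c: True, q: True, h: False, o: False}


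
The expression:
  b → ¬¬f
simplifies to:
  f ∨ ¬b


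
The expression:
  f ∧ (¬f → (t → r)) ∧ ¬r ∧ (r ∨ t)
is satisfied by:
  {t: True, f: True, r: False}


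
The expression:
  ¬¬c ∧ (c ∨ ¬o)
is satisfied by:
  {c: True}


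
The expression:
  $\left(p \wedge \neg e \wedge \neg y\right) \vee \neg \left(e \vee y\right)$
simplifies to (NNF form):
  $\neg e \wedge \neg y$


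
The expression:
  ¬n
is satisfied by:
  {n: False}


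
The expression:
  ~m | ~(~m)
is always true.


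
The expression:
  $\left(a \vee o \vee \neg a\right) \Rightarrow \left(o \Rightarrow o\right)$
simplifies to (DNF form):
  $\text{True}$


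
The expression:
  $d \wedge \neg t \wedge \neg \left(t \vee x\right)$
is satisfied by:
  {d: True, x: False, t: False}


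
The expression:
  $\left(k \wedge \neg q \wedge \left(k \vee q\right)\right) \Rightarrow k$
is always true.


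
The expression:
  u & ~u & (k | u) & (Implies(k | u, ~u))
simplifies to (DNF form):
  False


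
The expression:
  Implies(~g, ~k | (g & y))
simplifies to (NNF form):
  g | ~k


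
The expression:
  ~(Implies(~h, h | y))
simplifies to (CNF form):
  ~h & ~y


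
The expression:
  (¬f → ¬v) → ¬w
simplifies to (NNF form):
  (v ∧ ¬f) ∨ ¬w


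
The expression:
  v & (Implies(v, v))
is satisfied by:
  {v: True}


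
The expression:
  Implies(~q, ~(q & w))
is always true.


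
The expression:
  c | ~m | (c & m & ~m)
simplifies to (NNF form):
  c | ~m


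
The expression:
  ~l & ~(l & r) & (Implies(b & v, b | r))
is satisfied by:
  {l: False}


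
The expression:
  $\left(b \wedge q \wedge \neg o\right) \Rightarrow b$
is always true.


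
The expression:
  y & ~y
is never true.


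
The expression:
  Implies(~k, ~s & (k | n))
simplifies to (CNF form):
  (k | n) & (k | ~s)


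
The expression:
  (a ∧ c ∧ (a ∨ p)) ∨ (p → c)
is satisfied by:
  {c: True, p: False}
  {p: False, c: False}
  {p: True, c: True}


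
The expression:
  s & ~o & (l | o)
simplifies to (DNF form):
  l & s & ~o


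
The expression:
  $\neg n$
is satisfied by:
  {n: False}


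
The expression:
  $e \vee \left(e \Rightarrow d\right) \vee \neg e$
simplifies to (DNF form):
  $\text{True}$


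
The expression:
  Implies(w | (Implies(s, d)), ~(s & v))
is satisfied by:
  {d: False, s: False, v: False, w: False}
  {w: True, d: False, s: False, v: False}
  {d: True, w: False, s: False, v: False}
  {w: True, d: True, s: False, v: False}
  {v: True, w: False, d: False, s: False}
  {w: True, v: True, d: False, s: False}
  {v: True, d: True, w: False, s: False}
  {w: True, v: True, d: True, s: False}
  {s: True, v: False, d: False, w: False}
  {s: True, w: True, v: False, d: False}
  {s: True, d: True, v: False, w: False}
  {w: True, s: True, d: True, v: False}
  {s: True, v: True, w: False, d: False}


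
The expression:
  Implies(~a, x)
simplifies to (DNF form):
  a | x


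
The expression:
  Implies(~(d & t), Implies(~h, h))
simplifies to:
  h | (d & t)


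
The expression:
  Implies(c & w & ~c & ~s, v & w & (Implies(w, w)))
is always true.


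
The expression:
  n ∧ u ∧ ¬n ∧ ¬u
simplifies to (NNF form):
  False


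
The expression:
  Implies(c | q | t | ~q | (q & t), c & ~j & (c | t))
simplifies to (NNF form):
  c & ~j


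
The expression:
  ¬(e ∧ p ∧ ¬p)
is always true.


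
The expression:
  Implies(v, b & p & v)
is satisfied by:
  {p: True, b: True, v: False}
  {p: True, b: False, v: False}
  {b: True, p: False, v: False}
  {p: False, b: False, v: False}
  {p: True, v: True, b: True}


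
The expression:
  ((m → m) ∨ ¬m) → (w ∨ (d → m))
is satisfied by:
  {m: True, w: True, d: False}
  {m: True, w: False, d: False}
  {w: True, m: False, d: False}
  {m: False, w: False, d: False}
  {d: True, m: True, w: True}
  {d: True, m: True, w: False}
  {d: True, w: True, m: False}


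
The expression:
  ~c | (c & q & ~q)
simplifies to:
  ~c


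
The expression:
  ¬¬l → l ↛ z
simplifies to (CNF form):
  ¬l ∨ ¬z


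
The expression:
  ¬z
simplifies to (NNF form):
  ¬z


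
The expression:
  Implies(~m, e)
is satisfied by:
  {m: True, e: True}
  {m: True, e: False}
  {e: True, m: False}


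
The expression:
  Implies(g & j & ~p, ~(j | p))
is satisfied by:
  {p: True, g: False, j: False}
  {g: False, j: False, p: False}
  {j: True, p: True, g: False}
  {j: True, g: False, p: False}
  {p: True, g: True, j: False}
  {g: True, p: False, j: False}
  {j: True, g: True, p: True}


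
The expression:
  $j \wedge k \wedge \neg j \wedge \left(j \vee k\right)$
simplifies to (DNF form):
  $\text{False}$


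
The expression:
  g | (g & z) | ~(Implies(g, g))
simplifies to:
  g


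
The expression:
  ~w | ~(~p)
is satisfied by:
  {p: True, w: False}
  {w: False, p: False}
  {w: True, p: True}


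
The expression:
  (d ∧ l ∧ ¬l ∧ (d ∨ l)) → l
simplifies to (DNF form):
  True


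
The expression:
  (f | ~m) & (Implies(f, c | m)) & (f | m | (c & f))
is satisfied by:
  {c: True, m: True, f: True}
  {c: True, f: True, m: False}
  {m: True, f: True, c: False}


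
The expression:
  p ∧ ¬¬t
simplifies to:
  p ∧ t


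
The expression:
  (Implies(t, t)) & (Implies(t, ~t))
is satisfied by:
  {t: False}


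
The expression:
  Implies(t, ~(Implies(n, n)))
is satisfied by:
  {t: False}


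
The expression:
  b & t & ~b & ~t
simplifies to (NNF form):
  False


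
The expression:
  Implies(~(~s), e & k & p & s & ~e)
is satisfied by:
  {s: False}


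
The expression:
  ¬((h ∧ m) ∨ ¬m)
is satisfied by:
  {m: True, h: False}


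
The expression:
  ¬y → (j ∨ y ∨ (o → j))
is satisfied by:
  {y: True, j: True, o: False}
  {y: True, j: False, o: False}
  {j: True, y: False, o: False}
  {y: False, j: False, o: False}
  {y: True, o: True, j: True}
  {y: True, o: True, j: False}
  {o: True, j: True, y: False}


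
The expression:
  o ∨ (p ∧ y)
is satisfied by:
  {o: True, p: True, y: True}
  {o: True, p: True, y: False}
  {o: True, y: True, p: False}
  {o: True, y: False, p: False}
  {p: True, y: True, o: False}


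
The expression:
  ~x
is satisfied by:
  {x: False}


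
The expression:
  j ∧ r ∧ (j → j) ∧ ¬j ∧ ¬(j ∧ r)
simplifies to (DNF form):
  False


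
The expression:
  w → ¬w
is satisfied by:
  {w: False}


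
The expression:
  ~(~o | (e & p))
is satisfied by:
  {o: True, p: False, e: False}
  {e: True, o: True, p: False}
  {p: True, o: True, e: False}


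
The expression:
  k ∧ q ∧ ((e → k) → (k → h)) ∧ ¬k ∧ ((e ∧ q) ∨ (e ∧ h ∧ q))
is never true.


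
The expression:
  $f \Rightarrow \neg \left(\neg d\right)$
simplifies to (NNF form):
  $d \vee \neg f$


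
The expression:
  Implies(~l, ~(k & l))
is always true.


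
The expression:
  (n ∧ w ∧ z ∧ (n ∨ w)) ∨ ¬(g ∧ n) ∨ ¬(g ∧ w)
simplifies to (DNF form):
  z ∨ ¬g ∨ ¬n ∨ ¬w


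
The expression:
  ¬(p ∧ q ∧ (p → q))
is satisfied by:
  {p: False, q: False}
  {q: True, p: False}
  {p: True, q: False}


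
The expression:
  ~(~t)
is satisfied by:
  {t: True}


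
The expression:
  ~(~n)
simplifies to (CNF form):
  n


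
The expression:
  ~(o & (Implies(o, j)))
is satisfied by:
  {o: False, j: False}
  {j: True, o: False}
  {o: True, j: False}


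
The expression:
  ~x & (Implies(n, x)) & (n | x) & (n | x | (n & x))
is never true.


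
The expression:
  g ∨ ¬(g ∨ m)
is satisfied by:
  {g: True, m: False}
  {m: False, g: False}
  {m: True, g: True}


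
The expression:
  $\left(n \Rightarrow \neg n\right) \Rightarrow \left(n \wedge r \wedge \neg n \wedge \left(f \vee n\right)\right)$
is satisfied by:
  {n: True}


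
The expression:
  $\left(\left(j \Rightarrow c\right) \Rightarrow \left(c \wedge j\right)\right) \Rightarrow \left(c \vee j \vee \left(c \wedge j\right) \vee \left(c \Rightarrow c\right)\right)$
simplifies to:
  $\text{True}$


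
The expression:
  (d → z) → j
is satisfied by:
  {j: True, d: True, z: False}
  {j: True, d: False, z: False}
  {z: True, j: True, d: True}
  {z: True, j: True, d: False}
  {d: True, z: False, j: False}


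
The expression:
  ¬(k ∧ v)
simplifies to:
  ¬k ∨ ¬v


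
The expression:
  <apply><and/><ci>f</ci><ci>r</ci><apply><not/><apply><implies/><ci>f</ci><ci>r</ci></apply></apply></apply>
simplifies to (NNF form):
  <false/>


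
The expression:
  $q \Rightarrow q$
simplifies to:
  $\text{True}$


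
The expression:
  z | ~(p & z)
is always true.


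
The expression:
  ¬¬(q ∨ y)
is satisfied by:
  {y: True, q: True}
  {y: True, q: False}
  {q: True, y: False}


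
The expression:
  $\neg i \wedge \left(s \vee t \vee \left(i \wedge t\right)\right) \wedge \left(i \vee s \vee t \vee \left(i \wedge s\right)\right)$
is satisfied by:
  {t: True, s: True, i: False}
  {t: True, i: False, s: False}
  {s: True, i: False, t: False}


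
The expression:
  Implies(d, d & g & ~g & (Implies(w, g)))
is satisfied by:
  {d: False}


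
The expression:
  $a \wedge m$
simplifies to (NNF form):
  $a \wedge m$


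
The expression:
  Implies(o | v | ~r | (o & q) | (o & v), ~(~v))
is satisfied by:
  {r: True, v: True, o: False}
  {v: True, o: False, r: False}
  {r: True, v: True, o: True}
  {v: True, o: True, r: False}
  {r: True, o: False, v: False}


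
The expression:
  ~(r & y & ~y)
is always true.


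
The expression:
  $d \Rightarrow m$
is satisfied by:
  {m: True, d: False}
  {d: False, m: False}
  {d: True, m: True}


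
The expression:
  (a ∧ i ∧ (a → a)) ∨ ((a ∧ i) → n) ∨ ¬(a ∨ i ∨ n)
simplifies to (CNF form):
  True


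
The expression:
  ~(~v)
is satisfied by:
  {v: True}


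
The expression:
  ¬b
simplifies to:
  ¬b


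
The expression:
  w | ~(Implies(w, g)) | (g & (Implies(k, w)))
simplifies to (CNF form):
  (g | w) & (w | ~k)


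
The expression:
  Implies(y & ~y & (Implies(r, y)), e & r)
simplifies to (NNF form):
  True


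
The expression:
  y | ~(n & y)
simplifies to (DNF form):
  True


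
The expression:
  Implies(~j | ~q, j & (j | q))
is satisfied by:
  {j: True}


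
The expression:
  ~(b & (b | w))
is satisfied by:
  {b: False}


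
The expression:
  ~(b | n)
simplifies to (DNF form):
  ~b & ~n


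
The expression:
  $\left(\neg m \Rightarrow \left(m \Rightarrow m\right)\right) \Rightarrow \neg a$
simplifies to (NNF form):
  $\neg a$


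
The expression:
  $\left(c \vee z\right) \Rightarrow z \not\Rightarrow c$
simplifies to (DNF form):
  $\neg c$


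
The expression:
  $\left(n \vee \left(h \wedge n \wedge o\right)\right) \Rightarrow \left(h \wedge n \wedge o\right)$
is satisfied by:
  {o: True, h: True, n: False}
  {o: True, h: False, n: False}
  {h: True, o: False, n: False}
  {o: False, h: False, n: False}
  {n: True, o: True, h: True}


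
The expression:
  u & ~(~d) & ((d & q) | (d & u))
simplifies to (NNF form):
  d & u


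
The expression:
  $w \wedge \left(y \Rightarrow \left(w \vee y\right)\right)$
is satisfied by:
  {w: True}


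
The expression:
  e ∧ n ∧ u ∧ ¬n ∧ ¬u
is never true.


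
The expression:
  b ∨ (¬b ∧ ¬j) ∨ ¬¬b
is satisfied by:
  {b: True, j: False}
  {j: False, b: False}
  {j: True, b: True}


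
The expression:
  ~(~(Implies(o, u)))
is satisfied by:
  {u: True, o: False}
  {o: False, u: False}
  {o: True, u: True}


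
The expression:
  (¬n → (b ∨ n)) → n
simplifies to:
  n ∨ ¬b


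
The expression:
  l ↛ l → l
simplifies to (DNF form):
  True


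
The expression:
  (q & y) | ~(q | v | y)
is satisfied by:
  {y: True, q: True, v: False}
  {y: True, q: True, v: True}
  {v: False, q: False, y: False}


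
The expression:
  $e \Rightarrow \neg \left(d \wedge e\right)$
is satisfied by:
  {e: False, d: False}
  {d: True, e: False}
  {e: True, d: False}


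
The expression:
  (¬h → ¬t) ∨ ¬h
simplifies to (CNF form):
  True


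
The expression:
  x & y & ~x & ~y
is never true.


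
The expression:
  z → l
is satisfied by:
  {l: True, z: False}
  {z: False, l: False}
  {z: True, l: True}


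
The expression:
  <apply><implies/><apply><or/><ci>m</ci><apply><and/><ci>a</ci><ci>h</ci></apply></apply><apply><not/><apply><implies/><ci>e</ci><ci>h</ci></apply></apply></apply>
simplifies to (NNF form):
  <apply><or/><apply><and/><ci>e</ci><apply><not/><ci>h</ci></apply></apply><apply><and/><apply><not/><ci>a</ci></apply><apply><not/><ci>m</ci></apply></apply><apply><and/><apply><not/><ci>h</ci></apply><apply><not/><ci>m</ci></apply></apply></apply>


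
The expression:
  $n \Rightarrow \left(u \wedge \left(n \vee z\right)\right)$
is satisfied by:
  {u: True, n: False}
  {n: False, u: False}
  {n: True, u: True}


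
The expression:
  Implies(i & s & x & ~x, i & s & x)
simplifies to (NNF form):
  True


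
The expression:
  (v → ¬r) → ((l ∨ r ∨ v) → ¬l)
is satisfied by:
  {v: True, r: True, l: False}
  {v: True, r: False, l: False}
  {r: True, v: False, l: False}
  {v: False, r: False, l: False}
  {v: True, l: True, r: True}


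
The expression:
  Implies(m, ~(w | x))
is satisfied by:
  {x: False, m: False, w: False}
  {w: True, x: False, m: False}
  {x: True, w: False, m: False}
  {w: True, x: True, m: False}
  {m: True, w: False, x: False}


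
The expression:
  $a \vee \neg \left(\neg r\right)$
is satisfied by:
  {r: True, a: True}
  {r: True, a: False}
  {a: True, r: False}


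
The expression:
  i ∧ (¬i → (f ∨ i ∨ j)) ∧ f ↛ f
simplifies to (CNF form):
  False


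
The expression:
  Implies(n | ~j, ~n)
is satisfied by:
  {n: False}


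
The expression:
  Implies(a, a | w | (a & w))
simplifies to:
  True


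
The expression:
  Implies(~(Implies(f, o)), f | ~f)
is always true.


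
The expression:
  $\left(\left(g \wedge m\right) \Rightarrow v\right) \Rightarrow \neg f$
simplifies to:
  $\left(g \wedge m \wedge \neg v\right) \vee \neg f$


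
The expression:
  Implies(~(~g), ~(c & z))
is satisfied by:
  {g: False, c: False, z: False}
  {z: True, g: False, c: False}
  {c: True, g: False, z: False}
  {z: True, c: True, g: False}
  {g: True, z: False, c: False}
  {z: True, g: True, c: False}
  {c: True, g: True, z: False}


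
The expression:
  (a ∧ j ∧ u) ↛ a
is never true.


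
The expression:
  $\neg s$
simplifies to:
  $\neg s$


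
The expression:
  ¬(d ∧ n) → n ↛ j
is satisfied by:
  {d: True, n: True, j: False}
  {n: True, j: False, d: False}
  {j: True, d: True, n: True}


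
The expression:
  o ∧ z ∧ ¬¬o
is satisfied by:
  {z: True, o: True}


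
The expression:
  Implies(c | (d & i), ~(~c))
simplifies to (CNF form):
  c | ~d | ~i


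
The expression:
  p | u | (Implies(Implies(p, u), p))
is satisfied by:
  {u: True, p: True}
  {u: True, p: False}
  {p: True, u: False}


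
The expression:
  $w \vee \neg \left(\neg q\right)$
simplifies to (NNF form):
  $q \vee w$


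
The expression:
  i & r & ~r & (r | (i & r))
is never true.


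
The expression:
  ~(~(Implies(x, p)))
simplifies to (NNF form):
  p | ~x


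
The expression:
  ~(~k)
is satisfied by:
  {k: True}


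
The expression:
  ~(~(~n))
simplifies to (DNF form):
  ~n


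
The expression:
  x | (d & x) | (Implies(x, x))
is always true.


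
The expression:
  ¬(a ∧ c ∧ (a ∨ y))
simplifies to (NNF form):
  ¬a ∨ ¬c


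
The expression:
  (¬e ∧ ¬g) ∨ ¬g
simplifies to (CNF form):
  ¬g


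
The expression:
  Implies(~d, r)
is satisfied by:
  {r: True, d: True}
  {r: True, d: False}
  {d: True, r: False}


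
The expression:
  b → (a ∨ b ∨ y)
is always true.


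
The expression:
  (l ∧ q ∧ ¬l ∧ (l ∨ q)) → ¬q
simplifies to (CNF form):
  True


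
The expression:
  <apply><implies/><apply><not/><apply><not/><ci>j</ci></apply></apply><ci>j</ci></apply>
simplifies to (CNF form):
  <true/>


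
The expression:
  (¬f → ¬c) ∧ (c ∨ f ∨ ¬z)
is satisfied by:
  {f: True, c: False, z: False}
  {z: True, f: True, c: False}
  {f: True, c: True, z: False}
  {z: True, f: True, c: True}
  {z: False, c: False, f: False}


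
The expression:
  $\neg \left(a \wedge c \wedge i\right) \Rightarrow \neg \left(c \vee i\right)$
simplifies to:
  $\left(a \vee \neg i\right) \wedge \left(c \vee \neg i\right) \wedge \left(i \vee \neg c\right)$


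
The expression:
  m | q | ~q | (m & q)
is always true.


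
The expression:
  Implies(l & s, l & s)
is always true.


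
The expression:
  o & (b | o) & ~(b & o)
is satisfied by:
  {o: True, b: False}


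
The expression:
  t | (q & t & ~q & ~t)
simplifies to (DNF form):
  t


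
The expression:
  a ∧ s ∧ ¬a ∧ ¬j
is never true.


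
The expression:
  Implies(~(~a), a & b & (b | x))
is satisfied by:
  {b: True, a: False}
  {a: False, b: False}
  {a: True, b: True}
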